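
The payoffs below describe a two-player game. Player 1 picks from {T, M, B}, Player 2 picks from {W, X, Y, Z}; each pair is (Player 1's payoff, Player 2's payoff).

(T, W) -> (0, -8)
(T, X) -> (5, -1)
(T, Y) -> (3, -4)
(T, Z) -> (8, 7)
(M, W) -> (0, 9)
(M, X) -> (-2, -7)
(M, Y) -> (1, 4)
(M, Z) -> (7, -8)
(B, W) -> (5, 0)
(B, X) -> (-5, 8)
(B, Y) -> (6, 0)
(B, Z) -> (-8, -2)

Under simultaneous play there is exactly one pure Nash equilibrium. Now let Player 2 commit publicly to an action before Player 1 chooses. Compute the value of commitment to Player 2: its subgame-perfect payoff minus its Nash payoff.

0

Backward induction with Player 2 moving first.
- W: Player 1 compares 0, 0, 5 and picks B; Player 2 would get 0.
- X: Player 1 compares 5, -2, -5 and picks T; Player 2 would get -1.
- Y: Player 1 compares 3, 1, 6 and picks B; Player 2 would get 0.
- Z: Player 1 compares 8, 7, -8 and picks T; Player 2 would get 7.
Among 0, -1, 0, 7, the best is 7 at Z. Subgame-perfect outcome: (T, Z) with payoffs (8, 7).
For the simultaneous game, intersect best replies.
Player 1's best replies: W→B; X→T; Y→B; Z→T.
Player 2's best replies: T→Z; M→W; B→X.
The unique mutual best reply is (T, Z), giving (8, 7).
Player 2's commitment gain: 7 − 7 = 0.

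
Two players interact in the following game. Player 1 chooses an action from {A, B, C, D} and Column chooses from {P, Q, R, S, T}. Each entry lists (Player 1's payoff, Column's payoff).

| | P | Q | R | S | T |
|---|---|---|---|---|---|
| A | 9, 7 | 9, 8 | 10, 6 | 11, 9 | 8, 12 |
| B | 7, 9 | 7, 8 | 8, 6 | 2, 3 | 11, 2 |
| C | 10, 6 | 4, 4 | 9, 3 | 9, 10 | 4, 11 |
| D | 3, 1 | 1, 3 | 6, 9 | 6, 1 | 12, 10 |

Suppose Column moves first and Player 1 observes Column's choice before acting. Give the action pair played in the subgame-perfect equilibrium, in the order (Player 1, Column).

(D, T)

Solve by backward induction (Column leads).
- P: Player 1 compares 9, 7, 10, 3 and picks C; Column would get 6.
- Q: Player 1 compares 9, 7, 4, 1 and picks A; Column would get 8.
- R: Player 1 compares 10, 8, 9, 6 and picks A; Column would get 6.
- S: Player 1 compares 11, 2, 9, 6 and picks A; Column would get 9.
- T: Player 1 compares 8, 11, 4, 12 and picks D; Column would get 10.
Maximizing over 6, 8, 6, 9, 10, Column chooses T. Subgame-perfect outcome: (D, T) with payoffs (12, 10).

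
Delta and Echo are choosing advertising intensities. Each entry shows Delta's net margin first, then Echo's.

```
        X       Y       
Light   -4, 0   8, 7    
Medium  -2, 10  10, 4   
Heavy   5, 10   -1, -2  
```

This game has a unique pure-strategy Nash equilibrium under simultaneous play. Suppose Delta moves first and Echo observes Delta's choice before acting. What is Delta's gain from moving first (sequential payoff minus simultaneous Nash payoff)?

Echo best-responds to each possible Delta move:
- Light: BR = Y, leader payoff 8.
- Medium: BR = X, leader payoff -2.
- Heavy: BR = X, leader payoff 5.
Maximizing over 8, -2, 5, Delta chooses Light. Subgame-perfect outcome: (Light, Y) with payoffs (8, 7).
Now find the simultaneous Nash equilibrium.
Delta's best replies: X→Heavy; Y→Medium.
Echo's best replies: Light→Y; Medium→X; Heavy→X.
Only (Heavy, X) has each player best-responding; Nash payoffs (5, 10).
Delta's commitment gain: 8 − 5 = 3.

3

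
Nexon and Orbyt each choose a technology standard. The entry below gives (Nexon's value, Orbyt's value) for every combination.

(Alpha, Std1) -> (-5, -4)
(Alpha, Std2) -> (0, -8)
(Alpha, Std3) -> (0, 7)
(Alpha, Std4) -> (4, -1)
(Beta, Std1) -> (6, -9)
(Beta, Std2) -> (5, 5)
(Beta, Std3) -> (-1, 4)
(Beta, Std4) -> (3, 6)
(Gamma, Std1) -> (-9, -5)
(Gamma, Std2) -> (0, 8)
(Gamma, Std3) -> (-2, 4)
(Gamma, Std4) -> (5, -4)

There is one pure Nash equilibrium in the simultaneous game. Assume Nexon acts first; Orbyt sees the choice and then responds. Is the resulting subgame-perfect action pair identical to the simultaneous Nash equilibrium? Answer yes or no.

Solve by backward induction (Nexon leads).
- Alpha → Orbyt plays Std3 (best of -4, -8, 7, -1); Nexon gets 0.
- Beta → Orbyt plays Std4 (best of -9, 5, 4, 6); Nexon gets 3.
- Gamma → Orbyt plays Std2 (best of -5, 8, 4, -4); Nexon gets 0.
Maximizing over 0, 3, 0, Nexon chooses Beta. Subgame-perfect outcome: (Beta, Std4) with payoffs (3, 6).
Under simultaneous play:
Nexon's best replies: Std1→Beta; Std2→Beta; Std3→Alpha; Std4→Gamma.
Orbyt's best replies: Alpha→Std3; Beta→Std4; Gamma→Std2.
Only (Alpha, Std3) has each player best-responding; Nash payoffs (0, 7).
Sequential outcome (Beta, Std4) differs from the Nash profile (Alpha, Std3).

no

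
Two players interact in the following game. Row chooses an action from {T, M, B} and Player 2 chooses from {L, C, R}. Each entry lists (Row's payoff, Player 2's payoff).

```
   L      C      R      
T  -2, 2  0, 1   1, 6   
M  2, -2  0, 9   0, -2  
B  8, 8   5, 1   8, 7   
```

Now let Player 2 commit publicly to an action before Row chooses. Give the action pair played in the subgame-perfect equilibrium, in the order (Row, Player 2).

(B, L)

Work backward from Row's decision.
- L: BR = B, leader payoff 8.
- C: BR = B, leader payoff 1.
- R: BR = B, leader payoff 7.
Among 8, 1, 7, the best is 8 at L. Subgame-perfect outcome: (B, L) with payoffs (8, 8).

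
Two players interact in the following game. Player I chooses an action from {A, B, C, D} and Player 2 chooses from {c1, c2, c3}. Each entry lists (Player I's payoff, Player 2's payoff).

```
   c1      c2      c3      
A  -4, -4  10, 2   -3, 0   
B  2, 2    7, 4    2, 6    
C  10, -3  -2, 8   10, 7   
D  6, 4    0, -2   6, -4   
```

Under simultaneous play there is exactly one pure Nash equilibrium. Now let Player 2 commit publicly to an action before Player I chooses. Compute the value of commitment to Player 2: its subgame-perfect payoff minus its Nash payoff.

5

Player I best-responds to each possible Player 2 move:
- c1: Player I compares -4, 2, 10, 6 and picks C; Player 2 would get -3.
- c2: Player I compares 10, 7, -2, 0 and picks A; Player 2 would get 2.
- c3: Player I compares -3, 2, 10, 6 and picks C; Player 2 would get 7.
Player 2's induced payoffs are -3, 2, 7, so Player 2 commits to c3. Subgame-perfect outcome: (C, c3) with payoffs (10, 7).
Under simultaneous play:
Player I's best replies: c1→C; c2→A; c3→C.
Player 2's best replies: A→c2; B→c3; C→c2; D→c1.
Only (A, c2) has each player best-responding; Nash payoffs (10, 2).
Player 2's commitment gain: 7 − 2 = 5.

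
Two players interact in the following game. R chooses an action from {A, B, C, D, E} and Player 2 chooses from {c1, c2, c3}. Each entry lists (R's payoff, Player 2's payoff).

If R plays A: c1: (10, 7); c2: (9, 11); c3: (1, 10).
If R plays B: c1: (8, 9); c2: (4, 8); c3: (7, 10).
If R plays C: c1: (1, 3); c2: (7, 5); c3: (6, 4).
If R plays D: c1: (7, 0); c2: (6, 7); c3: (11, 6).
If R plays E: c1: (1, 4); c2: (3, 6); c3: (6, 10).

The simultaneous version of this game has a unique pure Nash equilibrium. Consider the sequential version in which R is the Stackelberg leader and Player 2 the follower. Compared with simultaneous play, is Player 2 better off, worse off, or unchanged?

Work backward from Player 2's decision.
- A: BR = c2, leader payoff 9.
- B: BR = c3, leader payoff 7.
- C: BR = c2, leader payoff 7.
- D: BR = c2, leader payoff 6.
- E: BR = c3, leader payoff 6.
R's induced payoffs are 9, 7, 7, 6, 6, so R commits to A. Subgame-perfect outcome: (A, c2) with payoffs (9, 11).
Under simultaneous play:
R's best replies: c1→A; c2→A; c3→D.
Player 2's best replies: A→c2; B→c3; C→c2; D→c2; E→c3.
The unique mutual best reply is (A, c2), giving (9, 11).
Player 2 earns 11 sequentially versus 11 at the Nash outcome: unchanged.

unchanged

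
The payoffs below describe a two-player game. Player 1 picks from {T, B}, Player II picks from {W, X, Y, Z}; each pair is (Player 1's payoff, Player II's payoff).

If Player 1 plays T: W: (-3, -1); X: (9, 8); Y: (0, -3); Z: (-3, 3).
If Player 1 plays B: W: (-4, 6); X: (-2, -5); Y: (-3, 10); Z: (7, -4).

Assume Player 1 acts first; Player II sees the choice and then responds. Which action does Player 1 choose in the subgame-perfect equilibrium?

T

Solve by backward induction (Player 1 leads).
- T: BR = X, leader payoff 9.
- B: BR = Y, leader payoff -3.
Among 9, -3, the best is 9 at T. Subgame-perfect outcome: (T, X) with payoffs (9, 8).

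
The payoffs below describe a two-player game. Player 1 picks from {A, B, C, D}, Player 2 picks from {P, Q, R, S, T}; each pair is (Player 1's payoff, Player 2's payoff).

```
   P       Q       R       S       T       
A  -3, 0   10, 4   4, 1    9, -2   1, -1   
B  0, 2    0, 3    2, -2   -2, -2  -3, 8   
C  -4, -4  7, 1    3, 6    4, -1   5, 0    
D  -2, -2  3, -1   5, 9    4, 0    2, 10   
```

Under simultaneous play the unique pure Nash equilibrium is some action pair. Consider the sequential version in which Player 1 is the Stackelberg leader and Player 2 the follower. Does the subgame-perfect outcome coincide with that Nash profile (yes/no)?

yes

Backward induction with Player 1 moving first.
- A: BR = Q, leader payoff 10.
- B: BR = T, leader payoff -3.
- C: BR = R, leader payoff 3.
- D: BR = T, leader payoff 2.
Maximizing over 10, -3, 3, 2, Player 1 chooses A. Subgame-perfect outcome: (A, Q) with payoffs (10, 4).
Under simultaneous play:
Player 1's best replies: P→B; Q→A; R→D; S→A; T→C.
Player 2's best replies: A→Q; B→T; C→R; D→T.
The unique mutual best reply is (A, Q), giving (10, 4).
Sequential outcome (A, Q) coincides with the Nash profile (A, Q).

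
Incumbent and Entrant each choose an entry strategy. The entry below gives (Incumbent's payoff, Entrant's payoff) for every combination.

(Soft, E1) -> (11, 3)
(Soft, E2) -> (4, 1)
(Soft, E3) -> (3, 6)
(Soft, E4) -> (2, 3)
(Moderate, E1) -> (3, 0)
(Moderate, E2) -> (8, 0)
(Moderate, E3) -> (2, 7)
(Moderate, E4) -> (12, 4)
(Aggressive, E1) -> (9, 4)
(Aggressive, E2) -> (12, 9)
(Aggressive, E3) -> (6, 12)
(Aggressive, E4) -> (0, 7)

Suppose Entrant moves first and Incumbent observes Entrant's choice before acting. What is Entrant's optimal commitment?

Incumbent best-responds to each possible Entrant move:
- E1: Incumbent compares 11, 3, 9 and picks Soft; Entrant would get 3.
- E2: Incumbent compares 4, 8, 12 and picks Aggressive; Entrant would get 9.
- E3: Incumbent compares 3, 2, 6 and picks Aggressive; Entrant would get 12.
- E4: Incumbent compares 2, 12, 0 and picks Moderate; Entrant would get 4.
Among 3, 9, 12, 4, the best is 12 at E3. Subgame-perfect outcome: (Aggressive, E3) with payoffs (6, 12).

E3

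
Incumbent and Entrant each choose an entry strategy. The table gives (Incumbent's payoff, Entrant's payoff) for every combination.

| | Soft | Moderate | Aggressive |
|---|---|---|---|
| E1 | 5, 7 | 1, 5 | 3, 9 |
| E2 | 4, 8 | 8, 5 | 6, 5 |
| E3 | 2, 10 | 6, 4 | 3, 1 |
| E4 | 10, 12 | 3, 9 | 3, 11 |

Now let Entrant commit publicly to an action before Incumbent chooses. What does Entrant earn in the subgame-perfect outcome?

Incumbent best-responds to each possible Entrant move:
- Soft: Incumbent compares 5, 4, 2, 10 and picks E4; Entrant would get 12.
- Moderate: Incumbent compares 1, 8, 6, 3 and picks E2; Entrant would get 5.
- Aggressive: Incumbent compares 3, 6, 3, 3 and picks E2; Entrant would get 5.
Maximizing over 12, 5, 5, Entrant chooses Soft. Subgame-perfect outcome: (E4, Soft) with payoffs (10, 12).

12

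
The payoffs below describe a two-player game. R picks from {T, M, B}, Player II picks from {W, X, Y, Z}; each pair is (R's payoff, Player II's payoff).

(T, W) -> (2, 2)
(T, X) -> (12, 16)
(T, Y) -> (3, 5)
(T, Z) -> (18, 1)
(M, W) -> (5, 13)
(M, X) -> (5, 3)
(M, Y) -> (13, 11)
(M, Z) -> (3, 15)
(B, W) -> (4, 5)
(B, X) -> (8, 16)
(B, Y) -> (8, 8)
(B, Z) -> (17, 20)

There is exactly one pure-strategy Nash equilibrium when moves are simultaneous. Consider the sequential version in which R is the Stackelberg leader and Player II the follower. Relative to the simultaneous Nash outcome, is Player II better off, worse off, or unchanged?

Solve by backward induction (R leads).
- T: Player II compares 2, 16, 5, 1 and picks X; R would get 12.
- M: Player II compares 13, 3, 11, 15 and picks Z; R would get 3.
- B: Player II compares 5, 16, 8, 20 and picks Z; R would get 17.
Among 12, 3, 17, the best is 17 at B. Subgame-perfect outcome: (B, Z) with payoffs (17, 20).
For the simultaneous game, intersect best replies.
R's best replies: W→M; X→T; Y→M; Z→T.
Player II's best replies: T→X; M→Z; B→Z.
The unique mutual best reply is (T, X), giving (12, 16).
Player II earns 20 sequentially versus 16 at the Nash outcome: better off.

better off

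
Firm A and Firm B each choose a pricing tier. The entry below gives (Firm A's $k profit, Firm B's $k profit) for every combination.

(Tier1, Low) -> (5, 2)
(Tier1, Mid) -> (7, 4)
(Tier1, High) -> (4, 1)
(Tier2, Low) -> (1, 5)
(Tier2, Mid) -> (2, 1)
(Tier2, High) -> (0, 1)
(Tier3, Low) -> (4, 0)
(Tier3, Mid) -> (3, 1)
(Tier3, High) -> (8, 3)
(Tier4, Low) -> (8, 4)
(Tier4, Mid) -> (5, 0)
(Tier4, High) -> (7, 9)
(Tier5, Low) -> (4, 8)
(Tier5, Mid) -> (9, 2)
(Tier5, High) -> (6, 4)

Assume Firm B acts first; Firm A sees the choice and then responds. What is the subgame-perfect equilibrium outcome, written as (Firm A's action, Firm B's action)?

Work backward from Firm A's decision.
- Low: BR = Tier4, leader payoff 4.
- Mid: BR = Tier5, leader payoff 2.
- High: BR = Tier3, leader payoff 3.
Maximizing over 4, 2, 3, Firm B chooses Low. Subgame-perfect outcome: (Tier4, Low) with payoffs (8, 4).

(Tier4, Low)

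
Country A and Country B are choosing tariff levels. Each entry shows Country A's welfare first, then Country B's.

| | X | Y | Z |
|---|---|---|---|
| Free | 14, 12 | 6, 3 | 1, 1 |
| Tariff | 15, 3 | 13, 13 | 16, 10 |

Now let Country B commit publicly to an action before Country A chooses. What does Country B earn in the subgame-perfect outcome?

Backward induction with Country B moving first.
- X → Country A plays Tariff (best of 14, 15); Country B gets 3.
- Y → Country A plays Tariff (best of 6, 13); Country B gets 13.
- Z → Country A plays Tariff (best of 1, 16); Country B gets 10.
Country B's induced payoffs are 3, 13, 10, so Country B commits to Y. Subgame-perfect outcome: (Tariff, Y) with payoffs (13, 13).

13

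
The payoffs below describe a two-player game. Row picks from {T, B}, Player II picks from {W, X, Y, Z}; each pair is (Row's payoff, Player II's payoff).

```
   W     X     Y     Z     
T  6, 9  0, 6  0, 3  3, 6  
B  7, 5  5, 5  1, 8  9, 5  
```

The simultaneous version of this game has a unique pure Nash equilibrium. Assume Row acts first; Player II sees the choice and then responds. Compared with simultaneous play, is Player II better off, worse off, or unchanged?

better off

Player II best-responds to each possible Row move:
- T: BR = W, leader payoff 6.
- B: BR = Y, leader payoff 1.
Among 6, 1, the best is 6 at T. Subgame-perfect outcome: (T, W) with payoffs (6, 9).
Now find the simultaneous Nash equilibrium.
Row's best replies: W→B; X→B; Y→B; Z→B.
Player II's best replies: T→W; B→Y.
Only (B, Y) has each player best-responding; Nash payoffs (1, 8).
Player II earns 9 sequentially versus 8 at the Nash outcome: better off.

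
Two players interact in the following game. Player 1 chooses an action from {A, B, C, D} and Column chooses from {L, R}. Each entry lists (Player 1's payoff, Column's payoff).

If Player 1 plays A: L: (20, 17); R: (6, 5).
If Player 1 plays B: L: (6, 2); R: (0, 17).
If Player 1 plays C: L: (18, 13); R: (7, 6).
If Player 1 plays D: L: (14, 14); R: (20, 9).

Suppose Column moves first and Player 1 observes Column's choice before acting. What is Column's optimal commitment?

Player 1 best-responds to each possible Column move:
- L: BR = A, leader payoff 17.
- R: BR = D, leader payoff 9.
Among 17, 9, the best is 17 at L. Subgame-perfect outcome: (A, L) with payoffs (20, 17).

L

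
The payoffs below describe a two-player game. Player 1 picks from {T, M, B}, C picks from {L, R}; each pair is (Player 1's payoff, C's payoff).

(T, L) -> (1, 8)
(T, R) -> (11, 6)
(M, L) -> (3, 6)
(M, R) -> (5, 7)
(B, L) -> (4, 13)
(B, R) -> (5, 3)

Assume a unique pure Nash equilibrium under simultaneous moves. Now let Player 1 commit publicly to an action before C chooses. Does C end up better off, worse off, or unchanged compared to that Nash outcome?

worse off

Work backward from C's decision.
- T → C plays L (best of 8, 6); Player 1 gets 1.
- M → C plays R (best of 6, 7); Player 1 gets 5.
- B → C plays L (best of 13, 3); Player 1 gets 4.
Player 1's induced payoffs are 1, 5, 4, so Player 1 commits to M. Subgame-perfect outcome: (M, R) with payoffs (5, 7).
For the simultaneous game, intersect best replies.
Player 1's best replies: L→B; R→T.
C's best replies: T→L; M→R; B→L.
The unique mutual best reply is (B, L), giving (4, 13).
C earns 7 sequentially versus 13 at the Nash outcome: worse off.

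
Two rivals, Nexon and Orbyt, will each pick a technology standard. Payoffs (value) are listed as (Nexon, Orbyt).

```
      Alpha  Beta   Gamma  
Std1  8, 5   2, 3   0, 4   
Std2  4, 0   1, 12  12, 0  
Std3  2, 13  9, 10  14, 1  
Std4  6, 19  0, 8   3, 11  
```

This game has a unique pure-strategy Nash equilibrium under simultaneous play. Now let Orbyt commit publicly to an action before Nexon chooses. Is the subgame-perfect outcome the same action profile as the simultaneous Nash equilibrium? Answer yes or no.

Nexon best-responds to each possible Orbyt move:
- Alpha → Nexon plays Std1 (best of 8, 4, 2, 6); Orbyt gets 5.
- Beta → Nexon plays Std3 (best of 2, 1, 9, 0); Orbyt gets 10.
- Gamma → Nexon plays Std3 (best of 0, 12, 14, 3); Orbyt gets 1.
Among 5, 10, 1, the best is 10 at Beta. Subgame-perfect outcome: (Std3, Beta) with payoffs (9, 10).
Now find the simultaneous Nash equilibrium.
Nexon's best replies: Alpha→Std1; Beta→Std3; Gamma→Std3.
Orbyt's best replies: Std1→Alpha; Std2→Beta; Std3→Alpha; Std4→Alpha.
Only (Std1, Alpha) has each player best-responding; Nash payoffs (8, 5).
Sequential outcome (Std3, Beta) differs from the Nash profile (Std1, Alpha).

no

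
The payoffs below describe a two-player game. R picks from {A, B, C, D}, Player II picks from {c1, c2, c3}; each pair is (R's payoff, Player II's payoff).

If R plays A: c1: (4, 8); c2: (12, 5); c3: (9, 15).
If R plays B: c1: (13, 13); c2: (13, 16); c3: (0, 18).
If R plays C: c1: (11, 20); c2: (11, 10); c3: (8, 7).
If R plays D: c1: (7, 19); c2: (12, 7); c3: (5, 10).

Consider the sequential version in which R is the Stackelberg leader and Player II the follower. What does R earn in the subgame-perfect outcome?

Backward induction with R moving first.
- A: Player II compares 8, 5, 15 and picks c3; R would get 9.
- B: Player II compares 13, 16, 18 and picks c3; R would get 0.
- C: Player II compares 20, 10, 7 and picks c1; R would get 11.
- D: Player II compares 19, 7, 10 and picks c1; R would get 7.
Among 9, 0, 11, 7, the best is 11 at C. Subgame-perfect outcome: (C, c1) with payoffs (11, 20).

11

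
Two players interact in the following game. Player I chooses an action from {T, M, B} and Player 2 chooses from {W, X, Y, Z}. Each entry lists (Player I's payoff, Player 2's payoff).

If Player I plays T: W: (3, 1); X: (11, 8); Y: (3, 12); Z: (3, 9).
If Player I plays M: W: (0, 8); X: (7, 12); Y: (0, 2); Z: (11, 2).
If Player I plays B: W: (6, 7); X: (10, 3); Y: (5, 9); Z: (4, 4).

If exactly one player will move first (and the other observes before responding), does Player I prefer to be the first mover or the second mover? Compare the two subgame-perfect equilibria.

If Player I leads: Player 2's best replies are T→Y, M→X, B→Y; Player I's induced payoffs 3, 7, 5; outcome (M, X), payoffs (7, 12).
If Player 2 leads: Player I's best replies are W→B, X→T, Y→B, Z→M; Player 2's induced payoffs 7, 8, 9, 2; outcome (B, Y), payoffs (5, 9).
Player I gets 7 moving first and 5 moving second, so Player I prefers to move first.

first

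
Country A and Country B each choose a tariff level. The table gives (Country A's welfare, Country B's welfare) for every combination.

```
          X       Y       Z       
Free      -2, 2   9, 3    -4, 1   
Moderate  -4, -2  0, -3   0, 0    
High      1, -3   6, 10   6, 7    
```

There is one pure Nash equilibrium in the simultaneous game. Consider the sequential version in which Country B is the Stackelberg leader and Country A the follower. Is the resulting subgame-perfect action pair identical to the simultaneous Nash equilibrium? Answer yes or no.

no

Backward induction with Country B moving first.
- X: BR = High, leader payoff -3.
- Y: BR = Free, leader payoff 3.
- Z: BR = High, leader payoff 7.
Among -3, 3, 7, the best is 7 at Z. Subgame-perfect outcome: (High, Z) with payoffs (6, 7).
Now find the simultaneous Nash equilibrium.
Country A's best replies: X→High; Y→Free; Z→High.
Country B's best replies: Free→Y; Moderate→Z; High→Y.
Only (Free, Y) has each player best-responding; Nash payoffs (9, 3).
Sequential outcome (High, Z) differs from the Nash profile (Free, Y).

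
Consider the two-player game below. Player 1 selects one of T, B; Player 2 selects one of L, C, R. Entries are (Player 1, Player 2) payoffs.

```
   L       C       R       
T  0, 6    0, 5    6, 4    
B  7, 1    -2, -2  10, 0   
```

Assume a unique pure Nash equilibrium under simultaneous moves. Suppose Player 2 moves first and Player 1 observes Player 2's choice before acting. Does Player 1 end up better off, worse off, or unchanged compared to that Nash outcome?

Solve by backward induction (Player 2 leads).
- L: BR = B, leader payoff 1.
- C: BR = T, leader payoff 5.
- R: BR = B, leader payoff 0.
Among 1, 5, 0, the best is 5 at C. Subgame-perfect outcome: (T, C) with payoffs (0, 5).
Now find the simultaneous Nash equilibrium.
Player 1's best replies: L→B; C→T; R→B.
Player 2's best replies: T→L; B→L.
Only (B, L) has each player best-responding; Nash payoffs (7, 1).
Player 1 earns 0 sequentially versus 7 at the Nash outcome: worse off.

worse off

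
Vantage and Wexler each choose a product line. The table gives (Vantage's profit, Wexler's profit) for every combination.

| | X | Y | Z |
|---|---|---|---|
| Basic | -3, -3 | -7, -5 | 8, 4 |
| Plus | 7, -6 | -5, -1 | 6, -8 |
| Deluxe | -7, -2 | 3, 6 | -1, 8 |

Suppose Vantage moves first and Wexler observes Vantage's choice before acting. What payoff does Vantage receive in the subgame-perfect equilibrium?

8

Solve by backward induction (Vantage leads).
- Basic → Wexler plays Z (best of -3, -5, 4); Vantage gets 8.
- Plus → Wexler plays Y (best of -6, -1, -8); Vantage gets -5.
- Deluxe → Wexler plays Z (best of -2, 6, 8); Vantage gets -1.
Among 8, -5, -1, the best is 8 at Basic. Subgame-perfect outcome: (Basic, Z) with payoffs (8, 4).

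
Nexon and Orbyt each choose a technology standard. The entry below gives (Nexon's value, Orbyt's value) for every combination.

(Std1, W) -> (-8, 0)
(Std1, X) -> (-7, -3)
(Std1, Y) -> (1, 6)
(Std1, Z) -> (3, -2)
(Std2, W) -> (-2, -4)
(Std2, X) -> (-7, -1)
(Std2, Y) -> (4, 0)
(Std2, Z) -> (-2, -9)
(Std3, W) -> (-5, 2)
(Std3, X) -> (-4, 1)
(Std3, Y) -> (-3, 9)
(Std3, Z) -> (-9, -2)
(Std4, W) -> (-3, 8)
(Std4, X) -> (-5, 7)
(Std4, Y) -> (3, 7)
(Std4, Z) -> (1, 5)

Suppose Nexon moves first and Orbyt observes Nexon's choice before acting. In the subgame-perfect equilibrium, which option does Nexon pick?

Std2

Work backward from Orbyt's decision.
- Std1: BR = Y, leader payoff 1.
- Std2: BR = Y, leader payoff 4.
- Std3: BR = Y, leader payoff -3.
- Std4: BR = W, leader payoff -3.
Among 1, 4, -3, -3, the best is 4 at Std2. Subgame-perfect outcome: (Std2, Y) with payoffs (4, 0).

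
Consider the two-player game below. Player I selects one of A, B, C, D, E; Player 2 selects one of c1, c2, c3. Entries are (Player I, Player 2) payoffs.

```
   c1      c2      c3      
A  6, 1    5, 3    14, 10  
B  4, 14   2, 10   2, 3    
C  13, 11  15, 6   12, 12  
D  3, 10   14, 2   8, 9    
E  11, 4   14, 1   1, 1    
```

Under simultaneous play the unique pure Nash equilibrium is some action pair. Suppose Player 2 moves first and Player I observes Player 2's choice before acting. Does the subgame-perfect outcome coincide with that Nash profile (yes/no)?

Work backward from Player I's decision.
- c1: Player I compares 6, 4, 13, 3, 11 and picks C; Player 2 would get 11.
- c2: Player I compares 5, 2, 15, 14, 14 and picks C; Player 2 would get 6.
- c3: Player I compares 14, 2, 12, 8, 1 and picks A; Player 2 would get 10.
Maximizing over 11, 6, 10, Player 2 chooses c1. Subgame-perfect outcome: (C, c1) with payoffs (13, 11).
For the simultaneous game, intersect best replies.
Player I's best replies: c1→C; c2→C; c3→A.
Player 2's best replies: A→c3; B→c1; C→c3; D→c1; E→c1.
Only (A, c3) has each player best-responding; Nash payoffs (14, 10).
Sequential outcome (C, c1) differs from the Nash profile (A, c3).

no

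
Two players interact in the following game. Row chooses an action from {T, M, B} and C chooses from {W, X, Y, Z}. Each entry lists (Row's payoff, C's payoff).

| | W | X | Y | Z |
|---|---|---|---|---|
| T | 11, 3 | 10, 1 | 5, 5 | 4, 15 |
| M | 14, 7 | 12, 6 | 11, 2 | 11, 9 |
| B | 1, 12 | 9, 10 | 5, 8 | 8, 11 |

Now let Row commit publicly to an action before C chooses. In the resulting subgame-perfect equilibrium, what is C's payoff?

9

C best-responds to each possible Row move:
- T → C plays Z (best of 3, 1, 5, 15); Row gets 4.
- M → C plays Z (best of 7, 6, 2, 9); Row gets 11.
- B → C plays W (best of 12, 10, 8, 11); Row gets 1.
Row's induced payoffs are 4, 11, 1, so Row commits to M. Subgame-perfect outcome: (M, Z) with payoffs (11, 9).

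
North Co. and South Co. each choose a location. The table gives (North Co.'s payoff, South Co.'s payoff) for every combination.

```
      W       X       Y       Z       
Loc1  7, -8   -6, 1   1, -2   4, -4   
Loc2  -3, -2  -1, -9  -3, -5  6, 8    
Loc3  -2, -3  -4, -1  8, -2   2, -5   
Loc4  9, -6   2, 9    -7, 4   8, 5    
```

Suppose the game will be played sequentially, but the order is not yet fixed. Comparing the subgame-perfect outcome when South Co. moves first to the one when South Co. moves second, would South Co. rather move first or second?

first

If North Co. leads: South Co.'s best replies are Loc1→X, Loc2→Z, Loc3→X, Loc4→X; North Co.'s induced payoffs -6, 6, -4, 2; outcome (Loc2, Z), payoffs (6, 8).
If South Co. leads: North Co.'s best replies are W→Loc4, X→Loc4, Y→Loc3, Z→Loc4; South Co.'s induced payoffs -6, 9, -2, 5; outcome (Loc4, X), payoffs (2, 9).
South Co. gets 9 moving first and 8 moving second, so South Co. prefers to move first.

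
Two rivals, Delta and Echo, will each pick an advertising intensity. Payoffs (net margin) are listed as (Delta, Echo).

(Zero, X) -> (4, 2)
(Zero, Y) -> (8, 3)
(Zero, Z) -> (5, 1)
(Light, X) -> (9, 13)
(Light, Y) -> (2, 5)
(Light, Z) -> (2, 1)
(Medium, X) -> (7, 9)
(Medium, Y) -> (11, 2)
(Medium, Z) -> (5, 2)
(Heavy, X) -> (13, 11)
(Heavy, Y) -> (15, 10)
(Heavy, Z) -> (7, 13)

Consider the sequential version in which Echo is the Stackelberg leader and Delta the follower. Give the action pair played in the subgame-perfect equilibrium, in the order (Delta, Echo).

(Heavy, Z)

Work backward from Delta's decision.
- X → Delta plays Heavy (best of 4, 9, 7, 13); Echo gets 11.
- Y → Delta plays Heavy (best of 8, 2, 11, 15); Echo gets 10.
- Z → Delta plays Heavy (best of 5, 2, 5, 7); Echo gets 13.
Maximizing over 11, 10, 13, Echo chooses Z. Subgame-perfect outcome: (Heavy, Z) with payoffs (7, 13).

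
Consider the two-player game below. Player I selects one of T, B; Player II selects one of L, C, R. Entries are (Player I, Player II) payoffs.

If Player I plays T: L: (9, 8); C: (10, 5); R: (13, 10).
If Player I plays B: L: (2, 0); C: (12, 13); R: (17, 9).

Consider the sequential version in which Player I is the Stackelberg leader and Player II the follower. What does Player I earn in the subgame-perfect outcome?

13

Backward induction with Player I moving first.
- T: Player II compares 8, 5, 10 and picks R; Player I would get 13.
- B: Player II compares 0, 13, 9 and picks C; Player I would get 12.
Among 13, 12, the best is 13 at T. Subgame-perfect outcome: (T, R) with payoffs (13, 10).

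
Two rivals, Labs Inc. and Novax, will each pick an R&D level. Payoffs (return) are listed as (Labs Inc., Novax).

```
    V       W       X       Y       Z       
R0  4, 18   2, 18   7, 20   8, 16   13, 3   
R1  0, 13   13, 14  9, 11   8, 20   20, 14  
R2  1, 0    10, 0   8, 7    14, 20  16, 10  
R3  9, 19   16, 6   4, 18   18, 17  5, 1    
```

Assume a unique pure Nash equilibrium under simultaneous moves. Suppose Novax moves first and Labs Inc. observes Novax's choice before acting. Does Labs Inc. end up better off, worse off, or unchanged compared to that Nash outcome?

Solve by backward induction (Novax leads).
- V: Labs Inc. compares 4, 0, 1, 9 and picks R3; Novax would get 19.
- W: Labs Inc. compares 2, 13, 10, 16 and picks R3; Novax would get 6.
- X: Labs Inc. compares 7, 9, 8, 4 and picks R1; Novax would get 11.
- Y: Labs Inc. compares 8, 8, 14, 18 and picks R3; Novax would get 17.
- Z: Labs Inc. compares 13, 20, 16, 5 and picks R1; Novax would get 14.
Novax's induced payoffs are 19, 6, 11, 17, 14, so Novax commits to V. Subgame-perfect outcome: (R3, V) with payoffs (9, 19).
Under simultaneous play:
Labs Inc.'s best replies: V→R3; W→R3; X→R1; Y→R3; Z→R1.
Novax's best replies: R0→X; R1→Y; R2→Y; R3→V.
The unique mutual best reply is (R3, V), giving (9, 19).
Labs Inc. earns 9 sequentially versus 9 at the Nash outcome: unchanged.

unchanged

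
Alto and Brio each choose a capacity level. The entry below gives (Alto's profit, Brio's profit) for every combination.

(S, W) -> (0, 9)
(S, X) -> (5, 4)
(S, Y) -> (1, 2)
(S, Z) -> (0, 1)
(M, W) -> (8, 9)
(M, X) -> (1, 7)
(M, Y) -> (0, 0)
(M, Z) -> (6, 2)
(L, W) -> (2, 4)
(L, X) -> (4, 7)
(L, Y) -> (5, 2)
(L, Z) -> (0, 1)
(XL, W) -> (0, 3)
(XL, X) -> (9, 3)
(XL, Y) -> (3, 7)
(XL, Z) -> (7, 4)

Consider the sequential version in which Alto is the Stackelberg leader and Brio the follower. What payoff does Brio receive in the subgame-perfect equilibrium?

Brio best-responds to each possible Alto move:
- S: BR = W, leader payoff 0.
- M: BR = W, leader payoff 8.
- L: BR = X, leader payoff 4.
- XL: BR = Y, leader payoff 3.
Maximizing over 0, 8, 4, 3, Alto chooses M. Subgame-perfect outcome: (M, W) with payoffs (8, 9).

9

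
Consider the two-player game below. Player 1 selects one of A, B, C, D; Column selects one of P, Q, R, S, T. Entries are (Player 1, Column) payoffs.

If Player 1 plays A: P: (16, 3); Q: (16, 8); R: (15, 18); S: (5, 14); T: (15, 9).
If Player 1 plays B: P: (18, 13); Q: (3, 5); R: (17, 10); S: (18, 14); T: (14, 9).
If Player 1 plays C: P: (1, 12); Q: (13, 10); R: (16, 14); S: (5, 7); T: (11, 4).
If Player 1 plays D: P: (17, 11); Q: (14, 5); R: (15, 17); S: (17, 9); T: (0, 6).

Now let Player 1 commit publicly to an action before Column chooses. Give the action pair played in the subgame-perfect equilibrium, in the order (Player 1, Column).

(B, S)

Column best-responds to each possible Player 1 move:
- A: BR = R, leader payoff 15.
- B: BR = S, leader payoff 18.
- C: BR = R, leader payoff 16.
- D: BR = R, leader payoff 15.
Among 15, 18, 16, 15, the best is 18 at B. Subgame-perfect outcome: (B, S) with payoffs (18, 14).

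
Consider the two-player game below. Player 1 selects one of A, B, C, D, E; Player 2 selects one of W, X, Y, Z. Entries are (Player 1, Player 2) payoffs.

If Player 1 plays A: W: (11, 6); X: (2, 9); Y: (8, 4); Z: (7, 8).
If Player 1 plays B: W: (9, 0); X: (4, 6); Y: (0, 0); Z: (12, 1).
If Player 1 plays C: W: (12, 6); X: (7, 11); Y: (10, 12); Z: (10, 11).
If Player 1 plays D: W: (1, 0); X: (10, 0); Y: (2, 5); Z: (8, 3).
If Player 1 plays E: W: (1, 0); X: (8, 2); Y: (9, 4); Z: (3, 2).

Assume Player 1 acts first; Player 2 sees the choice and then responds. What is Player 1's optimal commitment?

Backward induction with Player 1 moving first.
- A: BR = X, leader payoff 2.
- B: BR = X, leader payoff 4.
- C: BR = Y, leader payoff 10.
- D: BR = Y, leader payoff 2.
- E: BR = Y, leader payoff 9.
Maximizing over 2, 4, 10, 2, 9, Player 1 chooses C. Subgame-perfect outcome: (C, Y) with payoffs (10, 12).

C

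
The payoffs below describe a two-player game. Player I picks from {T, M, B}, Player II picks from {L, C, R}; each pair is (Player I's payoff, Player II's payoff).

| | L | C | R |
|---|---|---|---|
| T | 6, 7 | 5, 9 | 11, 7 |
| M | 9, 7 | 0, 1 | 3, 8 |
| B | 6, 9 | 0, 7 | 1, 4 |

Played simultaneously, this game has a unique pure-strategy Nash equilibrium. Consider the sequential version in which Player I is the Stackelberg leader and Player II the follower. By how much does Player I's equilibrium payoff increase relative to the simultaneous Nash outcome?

Backward induction with Player I moving first.
- T → Player II plays C (best of 7, 9, 7); Player I gets 5.
- M → Player II plays R (best of 7, 1, 8); Player I gets 3.
- B → Player II plays L (best of 9, 7, 4); Player I gets 6.
Maximizing over 5, 3, 6, Player I chooses B. Subgame-perfect outcome: (B, L) with payoffs (6, 9).
Now find the simultaneous Nash equilibrium.
Player I's best replies: L→M; C→T; R→T.
Player II's best replies: T→C; M→R; B→L.
Only (T, C) has each player best-responding; Nash payoffs (5, 9).
Player I's commitment gain: 6 − 5 = 1.

1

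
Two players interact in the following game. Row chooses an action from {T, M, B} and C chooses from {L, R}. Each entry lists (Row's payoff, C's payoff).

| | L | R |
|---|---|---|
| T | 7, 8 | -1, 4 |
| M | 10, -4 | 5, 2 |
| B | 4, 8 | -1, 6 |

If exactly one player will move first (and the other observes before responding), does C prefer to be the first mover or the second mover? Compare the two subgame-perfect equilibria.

second

If Row leads: C's best replies are T→L, M→R, B→L; Row's induced payoffs 7, 5, 4; outcome (T, L), payoffs (7, 8).
If C leads: Row's best replies are L→M, R→M; C's induced payoffs -4, 2; outcome (M, R), payoffs (5, 2).
C gets 2 moving first and 8 moving second, so C prefers to move second.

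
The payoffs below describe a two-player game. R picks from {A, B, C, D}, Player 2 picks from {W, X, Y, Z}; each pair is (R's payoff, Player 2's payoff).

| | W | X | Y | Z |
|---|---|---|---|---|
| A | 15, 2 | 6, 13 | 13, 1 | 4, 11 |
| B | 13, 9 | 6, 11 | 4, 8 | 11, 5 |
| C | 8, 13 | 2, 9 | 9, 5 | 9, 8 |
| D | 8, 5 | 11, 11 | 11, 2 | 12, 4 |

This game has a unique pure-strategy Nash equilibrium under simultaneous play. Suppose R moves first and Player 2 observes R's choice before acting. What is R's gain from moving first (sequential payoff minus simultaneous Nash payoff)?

Player 2 best-responds to each possible R move:
- A: Player 2 compares 2, 13, 1, 11 and picks X; R would get 6.
- B: Player 2 compares 9, 11, 8, 5 and picks X; R would get 6.
- C: Player 2 compares 13, 9, 5, 8 and picks W; R would get 8.
- D: Player 2 compares 5, 11, 2, 4 and picks X; R would get 11.
R's induced payoffs are 6, 6, 8, 11, so R commits to D. Subgame-perfect outcome: (D, X) with payoffs (11, 11).
For the simultaneous game, intersect best replies.
R's best replies: W→A; X→D; Y→A; Z→D.
Player 2's best replies: A→X; B→X; C→W; D→X.
The unique mutual best reply is (D, X), giving (11, 11).
R's commitment gain: 11 − 11 = 0.

0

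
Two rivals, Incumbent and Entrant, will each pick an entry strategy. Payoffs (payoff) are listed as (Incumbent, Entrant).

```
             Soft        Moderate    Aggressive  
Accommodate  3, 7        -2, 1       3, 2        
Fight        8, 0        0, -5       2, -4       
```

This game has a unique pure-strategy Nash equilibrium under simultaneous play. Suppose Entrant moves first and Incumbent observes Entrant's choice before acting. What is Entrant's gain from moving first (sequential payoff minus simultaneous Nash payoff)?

Incumbent best-responds to each possible Entrant move:
- Soft: BR = Fight, leader payoff 0.
- Moderate: BR = Fight, leader payoff -5.
- Aggressive: BR = Accommodate, leader payoff 2.
Entrant's induced payoffs are 0, -5, 2, so Entrant commits to Aggressive. Subgame-perfect outcome: (Accommodate, Aggressive) with payoffs (3, 2).
Under simultaneous play:
Incumbent's best replies: Soft→Fight; Moderate→Fight; Aggressive→Accommodate.
Entrant's best replies: Accommodate→Soft; Fight→Soft.
Only (Fight, Soft) has each player best-responding; Nash payoffs (8, 0).
Entrant's commitment gain: 2 − 0 = 2.

2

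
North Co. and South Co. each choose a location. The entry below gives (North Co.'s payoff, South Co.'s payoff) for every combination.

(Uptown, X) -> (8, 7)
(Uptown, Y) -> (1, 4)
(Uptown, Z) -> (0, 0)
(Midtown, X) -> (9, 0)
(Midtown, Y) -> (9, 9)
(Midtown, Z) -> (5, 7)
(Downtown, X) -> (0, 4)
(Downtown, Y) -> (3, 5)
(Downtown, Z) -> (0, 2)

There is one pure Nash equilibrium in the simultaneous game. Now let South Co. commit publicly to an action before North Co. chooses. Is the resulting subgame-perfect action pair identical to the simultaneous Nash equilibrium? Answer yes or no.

yes

North Co. best-responds to each possible South Co. move:
- X: BR = Midtown, leader payoff 0.
- Y: BR = Midtown, leader payoff 9.
- Z: BR = Midtown, leader payoff 7.
Among 0, 9, 7, the best is 9 at Y. Subgame-perfect outcome: (Midtown, Y) with payoffs (9, 9).
Under simultaneous play:
North Co.'s best replies: X→Midtown; Y→Midtown; Z→Midtown.
South Co.'s best replies: Uptown→X; Midtown→Y; Downtown→Y.
The unique mutual best reply is (Midtown, Y), giving (9, 9).
Sequential outcome (Midtown, Y) coincides with the Nash profile (Midtown, Y).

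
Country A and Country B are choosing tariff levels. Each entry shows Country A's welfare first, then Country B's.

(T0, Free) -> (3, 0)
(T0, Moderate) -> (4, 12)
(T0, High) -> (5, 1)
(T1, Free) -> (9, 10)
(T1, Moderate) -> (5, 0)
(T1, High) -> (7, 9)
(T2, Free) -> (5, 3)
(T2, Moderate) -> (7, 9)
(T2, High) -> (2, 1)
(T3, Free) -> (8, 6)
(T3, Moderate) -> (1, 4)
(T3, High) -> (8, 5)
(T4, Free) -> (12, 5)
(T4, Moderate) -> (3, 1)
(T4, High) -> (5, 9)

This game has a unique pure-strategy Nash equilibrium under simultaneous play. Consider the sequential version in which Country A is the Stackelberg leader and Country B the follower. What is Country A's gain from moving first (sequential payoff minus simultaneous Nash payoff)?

Work backward from Country B's decision.
- T0 → Country B plays Moderate (best of 0, 12, 1); Country A gets 4.
- T1 → Country B plays Free (best of 10, 0, 9); Country A gets 9.
- T2 → Country B plays Moderate (best of 3, 9, 1); Country A gets 7.
- T3 → Country B plays Free (best of 6, 4, 5); Country A gets 8.
- T4 → Country B plays High (best of 5, 1, 9); Country A gets 5.
Maximizing over 4, 9, 7, 8, 5, Country A chooses T1. Subgame-perfect outcome: (T1, Free) with payoffs (9, 10).
Under simultaneous play:
Country A's best replies: Free→T4; Moderate→T2; High→T3.
Country B's best replies: T0→Moderate; T1→Free; T2→Moderate; T3→Free; T4→High.
The unique mutual best reply is (T2, Moderate), giving (7, 9).
Country A's commitment gain: 9 − 7 = 2.

2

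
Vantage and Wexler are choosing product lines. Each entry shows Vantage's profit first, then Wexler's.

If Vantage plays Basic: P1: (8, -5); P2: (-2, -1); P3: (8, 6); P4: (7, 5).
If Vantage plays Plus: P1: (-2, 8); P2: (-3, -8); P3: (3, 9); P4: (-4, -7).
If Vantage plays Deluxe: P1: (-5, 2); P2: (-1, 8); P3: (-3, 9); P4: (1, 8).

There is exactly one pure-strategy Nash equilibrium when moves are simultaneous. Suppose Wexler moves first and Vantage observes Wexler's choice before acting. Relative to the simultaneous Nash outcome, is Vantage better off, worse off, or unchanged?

worse off

Backward induction with Wexler moving first.
- P1 → Vantage plays Basic (best of 8, -2, -5); Wexler gets -5.
- P2 → Vantage plays Deluxe (best of -2, -3, -1); Wexler gets 8.
- P3 → Vantage plays Basic (best of 8, 3, -3); Wexler gets 6.
- P4 → Vantage plays Basic (best of 7, -4, 1); Wexler gets 5.
Wexler's induced payoffs are -5, 8, 6, 5, so Wexler commits to P2. Subgame-perfect outcome: (Deluxe, P2) with payoffs (-1, 8).
Under simultaneous play:
Vantage's best replies: P1→Basic; P2→Deluxe; P3→Basic; P4→Basic.
Wexler's best replies: Basic→P3; Plus→P3; Deluxe→P3.
The unique mutual best reply is (Basic, P3), giving (8, 6).
Vantage earns -1 sequentially versus 8 at the Nash outcome: worse off.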